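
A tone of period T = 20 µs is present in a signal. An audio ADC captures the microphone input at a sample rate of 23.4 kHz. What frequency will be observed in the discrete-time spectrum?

T = 20 µs → f = 1/T = 50 kHz.
50 kHz mod fs = 3.2 kHz.
3.2 kHz ≤ fs/2 = 11.7 kHz, appears at 3.2 kHz.

3.2 kHz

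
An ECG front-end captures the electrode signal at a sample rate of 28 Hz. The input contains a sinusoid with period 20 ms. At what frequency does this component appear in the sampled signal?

T = 20 ms → f = 1/T = 50 Hz.
50 Hz mod fs = 22 Hz.
22 Hz > fs/2 = 14 Hz, folds to fs − 22 Hz = 6 Hz.

6 Hz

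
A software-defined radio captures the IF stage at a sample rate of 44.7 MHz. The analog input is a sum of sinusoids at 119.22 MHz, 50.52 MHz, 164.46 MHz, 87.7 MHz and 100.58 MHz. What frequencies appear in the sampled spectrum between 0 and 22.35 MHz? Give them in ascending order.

1.7 MHz, 5.82 MHz, 11.18 MHz, 14.34 MHz, 14.88 MHz

fs/2 = 22.35 MHz.
119.22 MHz mod fs = 29.82 MHz.
29.82 MHz > fs/2 = 22.35 MHz, folds to fs − 29.82 MHz = 14.88 MHz.
50.52 MHz mod fs = 5.82 MHz.
5.82 MHz ≤ fs/2 = 22.35 MHz, appears at 5.82 MHz.
164.46 MHz mod fs = 30.36 MHz.
30.36 MHz > fs/2 = 22.35 MHz, folds to fs − 30.36 MHz = 14.34 MHz.
87.7 MHz mod fs = 43 MHz.
43 MHz > fs/2 = 22.35 MHz, folds to fs − 43 MHz = 1.7 MHz.
100.58 MHz mod fs = 11.18 MHz.
11.18 MHz ≤ fs/2 = 22.35 MHz, appears at 11.18 MHz.
Distinct values: {1.7 MHz, 5.82 MHz, 11.18 MHz, 14.34 MHz, 14.88 MHz}.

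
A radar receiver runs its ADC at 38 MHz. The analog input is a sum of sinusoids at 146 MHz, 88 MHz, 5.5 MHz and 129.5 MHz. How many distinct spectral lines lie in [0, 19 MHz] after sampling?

fs/2 = 19 MHz.
146 MHz mod fs = 32 MHz.
32 MHz > fs/2 = 19 MHz, folds to fs − 32 MHz = 6 MHz.
88 MHz mod fs = 12 MHz.
12 MHz ≤ fs/2 = 19 MHz, appears at 12 MHz.
5.5 MHz ≤ fs/2 = 19 MHz, passes unchanged.
129.5 MHz mod fs = 15.5 MHz.
15.5 MHz ≤ fs/2 = 19 MHz, appears at 15.5 MHz.
Distinct values: {5.5 MHz, 6 MHz, 12 MHz, 15.5 MHz} → 4.

4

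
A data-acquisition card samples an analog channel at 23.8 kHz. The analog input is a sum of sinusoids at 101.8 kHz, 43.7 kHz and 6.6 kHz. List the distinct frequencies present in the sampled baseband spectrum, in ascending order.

3.9 kHz, 6.6 kHz

fs/2 = 11.9 kHz.
101.8 kHz mod fs = 6.6 kHz.
6.6 kHz ≤ fs/2 = 11.9 kHz, appears at 6.6 kHz.
43.7 kHz mod fs = 19.9 kHz.
19.9 kHz > fs/2 = 11.9 kHz, folds to fs − 19.9 kHz = 3.9 kHz.
6.6 kHz ≤ fs/2 = 11.9 kHz, passes unchanged.
Distinct values: {3.9 kHz, 6.6 kHz}.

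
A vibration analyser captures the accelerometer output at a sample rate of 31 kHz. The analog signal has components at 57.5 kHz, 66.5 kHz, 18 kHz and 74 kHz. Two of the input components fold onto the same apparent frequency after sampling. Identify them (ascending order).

fs/2 = 15.5 kHz.
57.5 kHz mod fs = 26.5 kHz.
26.5 kHz > fs/2 = 15.5 kHz, folds to fs − 26.5 kHz = 4.5 kHz.
66.5 kHz mod fs = 4.5 kHz.
4.5 kHz ≤ fs/2 = 15.5 kHz, appears at 4.5 kHz.
18 kHz > fs/2 = 15.5 kHz, folds to fs − 18 kHz = 13 kHz.
74 kHz mod fs = 12 kHz.
12 kHz ≤ fs/2 = 15.5 kHz, appears at 12 kHz.
57.5 kHz and 66.5 kHz both map to 4.5 kHz.

57.5 kHz, 66.5 kHz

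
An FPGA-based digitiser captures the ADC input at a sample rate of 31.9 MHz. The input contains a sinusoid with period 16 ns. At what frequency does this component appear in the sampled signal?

T = 16 ns → f = 1/T = 62.5 MHz.
62.5 MHz mod fs = 30.6 MHz.
30.6 MHz > fs/2 = 15.95 MHz, folds to fs − 30.6 MHz = 1.3 MHz.

1.3 MHz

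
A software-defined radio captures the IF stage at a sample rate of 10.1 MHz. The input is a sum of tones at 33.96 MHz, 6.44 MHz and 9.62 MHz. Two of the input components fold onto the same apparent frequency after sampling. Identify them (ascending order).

fs/2 = 5.05 MHz.
33.96 MHz mod fs = 3.66 MHz.
3.66 MHz ≤ fs/2 = 5.05 MHz, appears at 3.66 MHz.
6.44 MHz > fs/2 = 5.05 MHz, folds to fs − 6.44 MHz = 3.66 MHz.
9.62 MHz > fs/2 = 5.05 MHz, folds to fs − 9.62 MHz = 0.48 MHz.
6.44 MHz and 33.96 MHz both map to 3.66 MHz.

6.44 MHz, 33.96 MHz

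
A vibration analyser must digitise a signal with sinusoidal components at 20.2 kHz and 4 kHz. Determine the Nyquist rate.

40.4 kHz

Highest-frequency component: 20.2 kHz.
Nyquist rate = 2 × 20.2 kHz = 40.4 kHz.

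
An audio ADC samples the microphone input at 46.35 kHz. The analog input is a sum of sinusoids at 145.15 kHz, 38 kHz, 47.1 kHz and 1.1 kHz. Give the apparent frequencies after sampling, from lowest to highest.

fs/2 = 23.175 kHz.
145.15 kHz mod fs = 6.1 kHz.
6.1 kHz ≤ fs/2 = 23.175 kHz, appears at 6.1 kHz.
38 kHz > fs/2 = 23.175 kHz, folds to fs − 38 kHz = 8.35 kHz.
47.1 kHz mod fs = 0.75 kHz.
0.75 kHz ≤ fs/2 = 23.175 kHz, appears at 0.75 kHz.
1.1 kHz ≤ fs/2 = 23.175 kHz, passes unchanged.
Distinct values: {0.75 kHz, 1.1 kHz, 6.1 kHz, 8.35 kHz}.

0.75 kHz, 1.1 kHz, 6.1 kHz, 8.35 kHz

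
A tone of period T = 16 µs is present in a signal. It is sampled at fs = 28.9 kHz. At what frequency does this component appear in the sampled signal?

4.7 kHz

T = 16 µs → f = 1/T = 62.5 kHz.
62.5 kHz mod fs = 4.7 kHz.
4.7 kHz ≤ fs/2 = 14.45 kHz, appears at 4.7 kHz.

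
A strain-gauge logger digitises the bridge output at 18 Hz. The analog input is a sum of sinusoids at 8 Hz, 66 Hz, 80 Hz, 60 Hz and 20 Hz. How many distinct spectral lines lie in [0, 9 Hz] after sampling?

fs/2 = 9 Hz.
8 Hz ≤ fs/2 = 9 Hz, passes unchanged.
66 Hz mod fs = 12 Hz.
12 Hz > fs/2 = 9 Hz, folds to fs − 12 Hz = 6 Hz.
80 Hz mod fs = 8 Hz.
8 Hz ≤ fs/2 = 9 Hz, appears at 8 Hz.
60 Hz mod fs = 6 Hz.
6 Hz ≤ fs/2 = 9 Hz, appears at 6 Hz.
20 Hz mod fs = 2 Hz.
2 Hz ≤ fs/2 = 9 Hz, appears at 2 Hz.
Distinct values: {2 Hz, 6 Hz, 8 Hz} → 3.

3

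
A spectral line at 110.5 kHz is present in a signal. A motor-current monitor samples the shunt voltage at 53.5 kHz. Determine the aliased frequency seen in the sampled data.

110.5 kHz mod fs = 3.5 kHz.
3.5 kHz ≤ fs/2 = 26.75 kHz, appears at 3.5 kHz.

3.5 kHz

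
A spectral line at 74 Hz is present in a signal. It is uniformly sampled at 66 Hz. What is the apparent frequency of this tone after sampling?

8 Hz

74 Hz mod fs = 8 Hz.
8 Hz ≤ fs/2 = 33 Hz, appears at 8 Hz.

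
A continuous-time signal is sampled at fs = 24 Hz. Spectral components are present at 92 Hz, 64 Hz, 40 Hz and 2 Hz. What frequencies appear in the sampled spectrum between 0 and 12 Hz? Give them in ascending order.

2 Hz, 4 Hz, 8 Hz

fs/2 = 12 Hz.
92 Hz mod fs = 20 Hz.
20 Hz > fs/2 = 12 Hz, folds to fs − 20 Hz = 4 Hz.
64 Hz mod fs = 16 Hz.
16 Hz > fs/2 = 12 Hz, folds to fs − 16 Hz = 8 Hz.
40 Hz mod fs = 16 Hz.
16 Hz > fs/2 = 12 Hz, folds to fs − 16 Hz = 8 Hz.
2 Hz ≤ fs/2 = 12 Hz, passes unchanged.
Distinct values: {2 Hz, 4 Hz, 8 Hz}.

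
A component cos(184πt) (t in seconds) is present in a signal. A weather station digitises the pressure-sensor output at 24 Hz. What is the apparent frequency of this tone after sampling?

4 Hz

ω = 184π rad/s → f = ω/(2π) = 92 Hz.
92 Hz mod fs = 20 Hz.
20 Hz > fs/2 = 12 Hz, folds to fs − 20 Hz = 4 Hz.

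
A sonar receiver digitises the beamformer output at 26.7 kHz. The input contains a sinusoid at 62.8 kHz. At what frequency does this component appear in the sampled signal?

9.4 kHz

62.8 kHz mod fs = 9.4 kHz.
9.4 kHz ≤ fs/2 = 13.35 kHz, appears at 9.4 kHz.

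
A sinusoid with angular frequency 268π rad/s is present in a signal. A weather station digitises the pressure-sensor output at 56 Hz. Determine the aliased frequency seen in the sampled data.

ω = 268π rad/s → f = ω/(2π) = 134 Hz.
134 Hz mod fs = 22 Hz.
22 Hz ≤ fs/2 = 28 Hz, appears at 22 Hz.

22 Hz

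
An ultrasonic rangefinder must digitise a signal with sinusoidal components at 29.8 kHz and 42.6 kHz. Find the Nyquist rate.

Highest-frequency component: 42.6 kHz.
Nyquist rate = 2 × 42.6 kHz = 85.2 kHz.

85.2 kHz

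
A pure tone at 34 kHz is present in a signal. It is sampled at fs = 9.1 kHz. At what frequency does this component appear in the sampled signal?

2.4 kHz

34 kHz mod fs = 6.7 kHz.
6.7 kHz > fs/2 = 4.55 kHz, folds to fs − 6.7 kHz = 2.4 kHz.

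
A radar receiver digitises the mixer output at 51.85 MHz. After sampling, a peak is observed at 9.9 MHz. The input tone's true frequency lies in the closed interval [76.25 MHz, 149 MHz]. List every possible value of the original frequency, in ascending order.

93.8 MHz, 113.6 MHz, 145.65 MHz

Frequencies that alias to 9.9 MHz are k·fs ± 9.9 MHz for integer k ≥ 0.
k=0: 9.9 MHz.
k=1: 41.95 MHz, 61.75 MHz.
k=2: 93.8 MHz, 113.6 MHz.
k=3: 145.65 MHz, 165.45 MHz.
k=4: 197.5 MHz, 217.3 MHz.
Within [76.25 MHz, 149 MHz]: 93.8 MHz, 113.6 MHz, 145.65 MHz.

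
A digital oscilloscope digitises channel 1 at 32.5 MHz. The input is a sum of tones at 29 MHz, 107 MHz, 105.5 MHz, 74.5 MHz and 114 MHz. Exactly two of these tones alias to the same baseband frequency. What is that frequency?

9.5 MHz

fs/2 = 16.25 MHz.
29 MHz > fs/2 = 16.25 MHz, folds to fs − 29 MHz = 3.5 MHz.
107 MHz mod fs = 9.5 MHz.
9.5 MHz ≤ fs/2 = 16.25 MHz, appears at 9.5 MHz.
105.5 MHz mod fs = 8 MHz.
8 MHz ≤ fs/2 = 16.25 MHz, appears at 8 MHz.
74.5 MHz mod fs = 9.5 MHz.
9.5 MHz ≤ fs/2 = 16.25 MHz, appears at 9.5 MHz.
114 MHz mod fs = 16.5 MHz.
16.5 MHz > fs/2 = 16.25 MHz, folds to fs − 16.5 MHz = 16 MHz.
74.5 MHz and 107 MHz both map to 9.5 MHz.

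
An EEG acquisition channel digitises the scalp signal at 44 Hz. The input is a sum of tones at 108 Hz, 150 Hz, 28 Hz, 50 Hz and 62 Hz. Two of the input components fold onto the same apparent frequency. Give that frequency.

fs/2 = 22 Hz.
108 Hz mod fs = 20 Hz.
20 Hz ≤ fs/2 = 22 Hz, appears at 20 Hz.
150 Hz mod fs = 18 Hz.
18 Hz ≤ fs/2 = 22 Hz, appears at 18 Hz.
28 Hz > fs/2 = 22 Hz, folds to fs − 28 Hz = 16 Hz.
50 Hz mod fs = 6 Hz.
6 Hz ≤ fs/2 = 22 Hz, appears at 6 Hz.
62 Hz mod fs = 18 Hz.
18 Hz ≤ fs/2 = 22 Hz, appears at 18 Hz.
62 Hz and 150 Hz both map to 18 Hz.

18 Hz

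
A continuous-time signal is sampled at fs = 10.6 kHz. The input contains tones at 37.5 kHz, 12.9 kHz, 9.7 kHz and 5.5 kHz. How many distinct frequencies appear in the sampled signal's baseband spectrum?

4

fs/2 = 5.3 kHz.
37.5 kHz mod fs = 5.7 kHz.
5.7 kHz > fs/2 = 5.3 kHz, folds to fs − 5.7 kHz = 4.9 kHz.
12.9 kHz mod fs = 2.3 kHz.
2.3 kHz ≤ fs/2 = 5.3 kHz, appears at 2.3 kHz.
9.7 kHz > fs/2 = 5.3 kHz, folds to fs − 9.7 kHz = 0.9 kHz.
5.5 kHz > fs/2 = 5.3 kHz, folds to fs − 5.5 kHz = 5.1 kHz.
Distinct values: {0.9 kHz, 2.3 kHz, 4.9 kHz, 5.1 kHz} → 4.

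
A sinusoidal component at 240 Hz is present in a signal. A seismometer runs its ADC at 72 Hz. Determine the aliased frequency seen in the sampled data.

240 Hz mod fs = 24 Hz.
24 Hz ≤ fs/2 = 36 Hz, appears at 24 Hz.

24 Hz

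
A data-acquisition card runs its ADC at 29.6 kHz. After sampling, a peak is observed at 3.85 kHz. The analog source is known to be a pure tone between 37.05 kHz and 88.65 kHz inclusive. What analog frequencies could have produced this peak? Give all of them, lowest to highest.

Frequencies that alias to 3.85 kHz are k·fs ± 3.85 kHz for integer k ≥ 0.
k=0: 3.85 kHz.
k=1: 25.75 kHz, 33.45 kHz.
k=2: 55.35 kHz, 63.05 kHz.
k=3: 84.95 kHz, 92.65 kHz.
k=4: 114.55 kHz, 122.25 kHz.
Within [37.05 kHz, 88.65 kHz]: 55.35 kHz, 63.05 kHz, 84.95 kHz.

55.35 kHz, 63.05 kHz, 84.95 kHz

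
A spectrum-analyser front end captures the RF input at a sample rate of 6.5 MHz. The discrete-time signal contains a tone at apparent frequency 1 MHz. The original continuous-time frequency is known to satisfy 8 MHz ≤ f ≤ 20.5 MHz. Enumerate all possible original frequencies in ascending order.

12 MHz, 14 MHz, 18.5 MHz, 20.5 MHz

Frequencies that alias to 1 MHz are k·fs ± 1 MHz for integer k ≥ 0.
k=0: 1 MHz.
k=1: 5.5 MHz, 7.5 MHz.
k=2: 12 MHz, 14 MHz.
k=3: 18.5 MHz, 20.5 MHz.
k=4: 25 MHz, 27 MHz.
Within [8 MHz, 20.5 MHz]: 12 MHz, 14 MHz, 18.5 MHz, 20.5 MHz.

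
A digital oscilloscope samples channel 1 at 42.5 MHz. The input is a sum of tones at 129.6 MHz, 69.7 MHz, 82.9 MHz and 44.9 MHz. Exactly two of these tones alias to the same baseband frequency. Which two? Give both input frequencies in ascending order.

fs/2 = 21.25 MHz.
129.6 MHz mod fs = 2.1 MHz.
2.1 MHz ≤ fs/2 = 21.25 MHz, appears at 2.1 MHz.
69.7 MHz mod fs = 27.2 MHz.
27.2 MHz > fs/2 = 21.25 MHz, folds to fs − 27.2 MHz = 15.3 MHz.
82.9 MHz mod fs = 40.4 MHz.
40.4 MHz > fs/2 = 21.25 MHz, folds to fs − 40.4 MHz = 2.1 MHz.
44.9 MHz mod fs = 2.4 MHz.
2.4 MHz ≤ fs/2 = 21.25 MHz, appears at 2.4 MHz.
82.9 MHz and 129.6 MHz both map to 2.1 MHz.

82.9 MHz, 129.6 MHz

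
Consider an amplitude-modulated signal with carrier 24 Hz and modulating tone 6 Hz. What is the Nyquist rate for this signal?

AM sidebands sit at fc ± fm = 18 Hz and 30 Hz.
Highest-frequency component: 30 Hz.
Nyquist rate = 2 × 30 Hz = 60 Hz.

60 Hz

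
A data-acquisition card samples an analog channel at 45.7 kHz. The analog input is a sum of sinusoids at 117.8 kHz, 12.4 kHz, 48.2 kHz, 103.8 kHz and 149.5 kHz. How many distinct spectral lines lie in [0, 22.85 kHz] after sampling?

fs/2 = 22.85 kHz.
117.8 kHz mod fs = 26.4 kHz.
26.4 kHz > fs/2 = 22.85 kHz, folds to fs − 26.4 kHz = 19.3 kHz.
12.4 kHz ≤ fs/2 = 22.85 kHz, passes unchanged.
48.2 kHz mod fs = 2.5 kHz.
2.5 kHz ≤ fs/2 = 22.85 kHz, appears at 2.5 kHz.
103.8 kHz mod fs = 12.4 kHz.
12.4 kHz ≤ fs/2 = 22.85 kHz, appears at 12.4 kHz.
149.5 kHz mod fs = 12.4 kHz.
12.4 kHz ≤ fs/2 = 22.85 kHz, appears at 12.4 kHz.
Distinct values: {2.5 kHz, 12.4 kHz, 19.3 kHz} → 3.

3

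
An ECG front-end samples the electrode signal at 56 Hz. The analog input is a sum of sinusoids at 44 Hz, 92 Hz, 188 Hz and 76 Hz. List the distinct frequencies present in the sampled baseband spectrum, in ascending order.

fs/2 = 28 Hz.
44 Hz > fs/2 = 28 Hz, folds to fs − 44 Hz = 12 Hz.
92 Hz mod fs = 36 Hz.
36 Hz > fs/2 = 28 Hz, folds to fs − 36 Hz = 20 Hz.
188 Hz mod fs = 20 Hz.
20 Hz ≤ fs/2 = 28 Hz, appears at 20 Hz.
76 Hz mod fs = 20 Hz.
20 Hz ≤ fs/2 = 28 Hz, appears at 20 Hz.
Distinct values: {12 Hz, 20 Hz}.

12 Hz, 20 Hz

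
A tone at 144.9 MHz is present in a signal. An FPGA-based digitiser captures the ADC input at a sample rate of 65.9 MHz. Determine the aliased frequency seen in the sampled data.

144.9 MHz mod fs = 13.1 MHz.
13.1 MHz ≤ fs/2 = 32.95 MHz, appears at 13.1 MHz.

13.1 MHz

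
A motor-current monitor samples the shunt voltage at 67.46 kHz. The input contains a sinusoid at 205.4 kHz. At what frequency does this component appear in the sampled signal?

3.02 kHz

205.4 kHz mod fs = 3.02 kHz.
3.02 kHz ≤ fs/2 = 33.73 kHz, appears at 3.02 kHz.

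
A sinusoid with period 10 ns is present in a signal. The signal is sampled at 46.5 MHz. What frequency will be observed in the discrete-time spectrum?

T = 10 ns → f = 1/T = 100 MHz.
100 MHz mod fs = 7 MHz.
7 MHz ≤ fs/2 = 23.25 MHz, appears at 7 MHz.

7 MHz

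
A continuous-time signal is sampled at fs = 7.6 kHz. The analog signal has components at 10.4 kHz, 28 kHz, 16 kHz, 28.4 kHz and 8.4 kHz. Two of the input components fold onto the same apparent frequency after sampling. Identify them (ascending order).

fs/2 = 3.8 kHz.
10.4 kHz mod fs = 2.8 kHz.
2.8 kHz ≤ fs/2 = 3.8 kHz, appears at 2.8 kHz.
28 kHz mod fs = 5.2 kHz.
5.2 kHz > fs/2 = 3.8 kHz, folds to fs − 5.2 kHz = 2.4 kHz.
16 kHz mod fs = 0.8 kHz.
0.8 kHz ≤ fs/2 = 3.8 kHz, appears at 0.8 kHz.
28.4 kHz mod fs = 5.6 kHz.
5.6 kHz > fs/2 = 3.8 kHz, folds to fs − 5.6 kHz = 2 kHz.
8.4 kHz mod fs = 0.8 kHz.
0.8 kHz ≤ fs/2 = 3.8 kHz, appears at 0.8 kHz.
8.4 kHz and 16 kHz both map to 0.8 kHz.

8.4 kHz, 16 kHz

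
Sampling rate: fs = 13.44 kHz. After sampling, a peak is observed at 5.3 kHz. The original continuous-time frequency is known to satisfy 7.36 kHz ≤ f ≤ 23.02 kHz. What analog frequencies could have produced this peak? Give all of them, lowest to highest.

8.14 kHz, 18.74 kHz, 21.58 kHz

Frequencies that alias to 5.3 kHz are k·fs ± 5.3 kHz for integer k ≥ 0.
k=0: 5.3 kHz.
k=1: 8.14 kHz, 18.74 kHz.
k=2: 21.58 kHz, 32.18 kHz.
k=3: 35.02 kHz, 45.62 kHz.
Within [7.36 kHz, 23.02 kHz]: 8.14 kHz, 18.74 kHz, 21.58 kHz.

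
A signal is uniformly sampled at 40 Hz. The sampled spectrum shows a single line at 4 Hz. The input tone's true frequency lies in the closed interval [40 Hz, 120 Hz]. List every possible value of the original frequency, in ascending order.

Frequencies that alias to 4 Hz are k·fs ± 4 Hz for integer k ≥ 0.
k=0: 4 Hz.
k=1: 36 Hz, 44 Hz.
k=2: 76 Hz, 84 Hz.
k=3: 116 Hz, 124 Hz.
k=4: 156 Hz, 164 Hz.
Within [40 Hz, 120 Hz]: 44 Hz, 76 Hz, 84 Hz, 116 Hz.

44 Hz, 76 Hz, 84 Hz, 116 Hz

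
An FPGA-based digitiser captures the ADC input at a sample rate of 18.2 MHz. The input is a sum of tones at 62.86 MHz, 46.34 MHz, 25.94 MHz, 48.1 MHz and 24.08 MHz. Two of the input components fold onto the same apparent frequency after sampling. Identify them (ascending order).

fs/2 = 9.1 MHz.
62.86 MHz mod fs = 8.26 MHz.
8.26 MHz ≤ fs/2 = 9.1 MHz, appears at 8.26 MHz.
46.34 MHz mod fs = 9.94 MHz.
9.94 MHz > fs/2 = 9.1 MHz, folds to fs − 9.94 MHz = 8.26 MHz.
25.94 MHz mod fs = 7.74 MHz.
7.74 MHz ≤ fs/2 = 9.1 MHz, appears at 7.74 MHz.
48.1 MHz mod fs = 11.7 MHz.
11.7 MHz > fs/2 = 9.1 MHz, folds to fs − 11.7 MHz = 6.5 MHz.
24.08 MHz mod fs = 5.88 MHz.
5.88 MHz ≤ fs/2 = 9.1 MHz, appears at 5.88 MHz.
46.34 MHz and 62.86 MHz both map to 8.26 MHz.

46.34 MHz, 62.86 MHz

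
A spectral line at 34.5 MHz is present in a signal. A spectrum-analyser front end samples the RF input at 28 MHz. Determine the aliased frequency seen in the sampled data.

6.5 MHz

34.5 MHz mod fs = 6.5 MHz.
6.5 MHz ≤ fs/2 = 14 MHz, appears at 6.5 MHz.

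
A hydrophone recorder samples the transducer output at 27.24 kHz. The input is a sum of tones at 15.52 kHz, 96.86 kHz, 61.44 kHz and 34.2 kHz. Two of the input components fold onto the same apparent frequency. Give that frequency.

fs/2 = 13.62 kHz.
15.52 kHz > fs/2 = 13.62 kHz, folds to fs − 15.52 kHz = 11.72 kHz.
96.86 kHz mod fs = 15.14 kHz.
15.14 kHz > fs/2 = 13.62 kHz, folds to fs − 15.14 kHz = 12.1 kHz.
61.44 kHz mod fs = 6.96 kHz.
6.96 kHz ≤ fs/2 = 13.62 kHz, appears at 6.96 kHz.
34.2 kHz mod fs = 6.96 kHz.
6.96 kHz ≤ fs/2 = 13.62 kHz, appears at 6.96 kHz.
34.2 kHz and 61.44 kHz both map to 6.96 kHz.

6.96 kHz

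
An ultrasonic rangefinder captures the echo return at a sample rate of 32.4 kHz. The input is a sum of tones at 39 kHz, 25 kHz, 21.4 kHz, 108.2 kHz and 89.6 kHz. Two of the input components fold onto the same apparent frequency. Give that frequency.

11 kHz

fs/2 = 16.2 kHz.
39 kHz mod fs = 6.6 kHz.
6.6 kHz ≤ fs/2 = 16.2 kHz, appears at 6.6 kHz.
25 kHz > fs/2 = 16.2 kHz, folds to fs − 25 kHz = 7.4 kHz.
21.4 kHz > fs/2 = 16.2 kHz, folds to fs − 21.4 kHz = 11 kHz.
108.2 kHz mod fs = 11 kHz.
11 kHz ≤ fs/2 = 16.2 kHz, appears at 11 kHz.
89.6 kHz mod fs = 24.8 kHz.
24.8 kHz > fs/2 = 16.2 kHz, folds to fs − 24.8 kHz = 7.6 kHz.
21.4 kHz and 108.2 kHz both map to 11 kHz.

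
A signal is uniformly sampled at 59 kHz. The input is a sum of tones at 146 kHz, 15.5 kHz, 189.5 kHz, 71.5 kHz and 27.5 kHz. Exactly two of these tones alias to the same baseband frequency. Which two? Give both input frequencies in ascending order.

fs/2 = 29.5 kHz.
146 kHz mod fs = 28 kHz.
28 kHz ≤ fs/2 = 29.5 kHz, appears at 28 kHz.
15.5 kHz ≤ fs/2 = 29.5 kHz, passes unchanged.
189.5 kHz mod fs = 12.5 kHz.
12.5 kHz ≤ fs/2 = 29.5 kHz, appears at 12.5 kHz.
71.5 kHz mod fs = 12.5 kHz.
12.5 kHz ≤ fs/2 = 29.5 kHz, appears at 12.5 kHz.
27.5 kHz ≤ fs/2 = 29.5 kHz, passes unchanged.
71.5 kHz and 189.5 kHz both map to 12.5 kHz.

71.5 kHz, 189.5 kHz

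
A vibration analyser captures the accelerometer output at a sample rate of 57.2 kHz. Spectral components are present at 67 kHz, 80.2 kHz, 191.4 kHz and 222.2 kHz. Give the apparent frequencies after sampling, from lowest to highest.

6.6 kHz, 9.8 kHz, 19.8 kHz, 23 kHz

fs/2 = 28.6 kHz.
67 kHz mod fs = 9.8 kHz.
9.8 kHz ≤ fs/2 = 28.6 kHz, appears at 9.8 kHz.
80.2 kHz mod fs = 23 kHz.
23 kHz ≤ fs/2 = 28.6 kHz, appears at 23 kHz.
191.4 kHz mod fs = 19.8 kHz.
19.8 kHz ≤ fs/2 = 28.6 kHz, appears at 19.8 kHz.
222.2 kHz mod fs = 50.6 kHz.
50.6 kHz > fs/2 = 28.6 kHz, folds to fs − 50.6 kHz = 6.6 kHz.
Distinct values: {6.6 kHz, 9.8 kHz, 19.8 kHz, 23 kHz}.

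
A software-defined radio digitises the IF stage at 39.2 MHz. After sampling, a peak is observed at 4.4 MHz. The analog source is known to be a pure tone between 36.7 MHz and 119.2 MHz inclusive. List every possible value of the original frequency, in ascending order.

43.6 MHz, 74 MHz, 82.8 MHz, 113.2 MHz

Frequencies that alias to 4.4 MHz are k·fs ± 4.4 MHz for integer k ≥ 0.
k=0: 4.4 MHz.
k=1: 34.8 MHz, 43.6 MHz.
k=2: 74 MHz, 82.8 MHz.
k=3: 113.2 MHz, 122 MHz.
k=4: 152.4 MHz, 161.2 MHz.
Within [36.7 MHz, 119.2 MHz]: 43.6 MHz, 74 MHz, 82.8 MHz, 113.2 MHz.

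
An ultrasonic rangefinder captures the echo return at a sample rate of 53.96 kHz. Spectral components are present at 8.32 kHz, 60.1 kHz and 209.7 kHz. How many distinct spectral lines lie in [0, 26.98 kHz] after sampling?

2

fs/2 = 26.98 kHz.
8.32 kHz ≤ fs/2 = 26.98 kHz, passes unchanged.
60.1 kHz mod fs = 6.14 kHz.
6.14 kHz ≤ fs/2 = 26.98 kHz, appears at 6.14 kHz.
209.7 kHz mod fs = 47.82 kHz.
47.82 kHz > fs/2 = 26.98 kHz, folds to fs − 47.82 kHz = 6.14 kHz.
Distinct values: {6.14 kHz, 8.32 kHz} → 2.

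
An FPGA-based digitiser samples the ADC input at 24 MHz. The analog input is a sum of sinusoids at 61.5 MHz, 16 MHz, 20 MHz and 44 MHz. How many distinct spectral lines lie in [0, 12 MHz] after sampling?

3

fs/2 = 12 MHz.
61.5 MHz mod fs = 13.5 MHz.
13.5 MHz > fs/2 = 12 MHz, folds to fs − 13.5 MHz = 10.5 MHz.
16 MHz > fs/2 = 12 MHz, folds to fs − 16 MHz = 8 MHz.
20 MHz > fs/2 = 12 MHz, folds to fs − 20 MHz = 4 MHz.
44 MHz mod fs = 20 MHz.
20 MHz > fs/2 = 12 MHz, folds to fs − 20 MHz = 4 MHz.
Distinct values: {4 MHz, 8 MHz, 10.5 MHz} → 3.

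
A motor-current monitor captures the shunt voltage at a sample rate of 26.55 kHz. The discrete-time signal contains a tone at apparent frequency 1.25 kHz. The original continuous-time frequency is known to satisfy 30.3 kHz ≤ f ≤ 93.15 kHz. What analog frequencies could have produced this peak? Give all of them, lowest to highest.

51.85 kHz, 54.35 kHz, 78.4 kHz, 80.9 kHz

Frequencies that alias to 1.25 kHz are k·fs ± 1.25 kHz for integer k ≥ 0.
k=0: 1.25 kHz.
k=1: 25.3 kHz, 27.8 kHz.
k=2: 51.85 kHz, 54.35 kHz.
k=3: 78.4 kHz, 80.9 kHz.
k=4: 104.95 kHz, 107.45 kHz.
Within [30.3 kHz, 93.15 kHz]: 51.85 kHz, 54.35 kHz, 78.4 kHz, 80.9 kHz.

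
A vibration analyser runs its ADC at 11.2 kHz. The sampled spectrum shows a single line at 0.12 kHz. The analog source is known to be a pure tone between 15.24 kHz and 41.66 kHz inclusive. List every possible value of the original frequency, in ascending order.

22.28 kHz, 22.52 kHz, 33.48 kHz, 33.72 kHz

Frequencies that alias to 0.12 kHz are k·fs ± 0.12 kHz for integer k ≥ 0.
k=0: 0.12 kHz.
k=1: 11.08 kHz, 11.32 kHz.
k=2: 22.28 kHz, 22.52 kHz.
k=3: 33.48 kHz, 33.72 kHz.
k=4: 44.68 kHz, 44.92 kHz.
Within [15.24 kHz, 41.66 kHz]: 22.28 kHz, 22.52 kHz, 33.48 kHz, 33.72 kHz.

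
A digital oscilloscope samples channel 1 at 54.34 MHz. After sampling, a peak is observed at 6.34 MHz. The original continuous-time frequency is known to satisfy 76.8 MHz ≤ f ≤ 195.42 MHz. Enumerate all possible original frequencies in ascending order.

102.34 MHz, 115.02 MHz, 156.68 MHz, 169.36 MHz

Frequencies that alias to 6.34 MHz are k·fs ± 6.34 MHz for integer k ≥ 0.
k=0: 6.34 MHz.
k=1: 48 MHz, 60.68 MHz.
k=2: 102.34 MHz, 115.02 MHz.
k=3: 156.68 MHz, 169.36 MHz.
k=4: 211.02 MHz, 223.7 MHz.
Within [76.8 MHz, 195.42 MHz]: 102.34 MHz, 115.02 MHz, 156.68 MHz, 169.36 MHz.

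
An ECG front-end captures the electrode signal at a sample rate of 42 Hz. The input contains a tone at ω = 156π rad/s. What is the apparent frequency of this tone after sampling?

ω = 156π rad/s → f = ω/(2π) = 78 Hz.
78 Hz mod fs = 36 Hz.
36 Hz > fs/2 = 21 Hz, folds to fs − 36 Hz = 6 Hz.

6 Hz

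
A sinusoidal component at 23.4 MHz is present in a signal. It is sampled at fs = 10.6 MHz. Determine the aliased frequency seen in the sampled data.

2.2 MHz

23.4 MHz mod fs = 2.2 MHz.
2.2 MHz ≤ fs/2 = 5.3 MHz, appears at 2.2 MHz.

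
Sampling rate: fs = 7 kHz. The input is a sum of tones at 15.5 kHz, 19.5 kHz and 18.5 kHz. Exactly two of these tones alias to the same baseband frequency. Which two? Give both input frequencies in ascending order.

fs/2 = 3.5 kHz.
15.5 kHz mod fs = 1.5 kHz.
1.5 kHz ≤ fs/2 = 3.5 kHz, appears at 1.5 kHz.
19.5 kHz mod fs = 5.5 kHz.
5.5 kHz > fs/2 = 3.5 kHz, folds to fs − 5.5 kHz = 1.5 kHz.
18.5 kHz mod fs = 4.5 kHz.
4.5 kHz > fs/2 = 3.5 kHz, folds to fs − 4.5 kHz = 2.5 kHz.
15.5 kHz and 19.5 kHz both map to 1.5 kHz.

15.5 kHz, 19.5 kHz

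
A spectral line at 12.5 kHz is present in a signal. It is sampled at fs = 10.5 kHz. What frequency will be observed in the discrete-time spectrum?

2 kHz

12.5 kHz mod fs = 2 kHz.
2 kHz ≤ fs/2 = 5.25 kHz, appears at 2 kHz.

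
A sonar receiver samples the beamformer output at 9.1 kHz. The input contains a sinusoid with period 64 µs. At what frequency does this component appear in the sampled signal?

T = 64 µs → f = 1/T = 15.625 kHz.
15.625 kHz mod fs = 6.525 kHz.
6.525 kHz > fs/2 = 4.55 kHz, folds to fs − 6.525 kHz = 2.575 kHz.

2.575 kHz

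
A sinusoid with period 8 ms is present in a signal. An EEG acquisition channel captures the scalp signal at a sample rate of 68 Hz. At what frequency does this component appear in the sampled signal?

11 Hz

T = 8 ms → f = 1/T = 125 Hz.
125 Hz mod fs = 57 Hz.
57 Hz > fs/2 = 34 Hz, folds to fs − 57 Hz = 11 Hz.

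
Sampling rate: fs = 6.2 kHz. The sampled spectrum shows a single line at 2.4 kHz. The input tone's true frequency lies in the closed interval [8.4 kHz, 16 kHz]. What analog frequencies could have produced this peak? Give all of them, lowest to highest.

8.6 kHz, 10 kHz, 14.8 kHz

Frequencies that alias to 2.4 kHz are k·fs ± 2.4 kHz for integer k ≥ 0.
k=0: 2.4 kHz.
k=1: 3.8 kHz, 8.6 kHz.
k=2: 10 kHz, 14.8 kHz.
k=3: 16.2 kHz, 21 kHz.
Within [8.4 kHz, 16 kHz]: 8.6 kHz, 10 kHz, 14.8 kHz.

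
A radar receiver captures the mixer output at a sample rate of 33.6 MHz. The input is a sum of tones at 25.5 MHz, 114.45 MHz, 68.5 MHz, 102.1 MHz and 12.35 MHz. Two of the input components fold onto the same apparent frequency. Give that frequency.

1.3 MHz

fs/2 = 16.8 MHz.
25.5 MHz > fs/2 = 16.8 MHz, folds to fs − 25.5 MHz = 8.1 MHz.
114.45 MHz mod fs = 13.65 MHz.
13.65 MHz ≤ fs/2 = 16.8 MHz, appears at 13.65 MHz.
68.5 MHz mod fs = 1.3 MHz.
1.3 MHz ≤ fs/2 = 16.8 MHz, appears at 1.3 MHz.
102.1 MHz mod fs = 1.3 MHz.
1.3 MHz ≤ fs/2 = 16.8 MHz, appears at 1.3 MHz.
12.35 MHz ≤ fs/2 = 16.8 MHz, passes unchanged.
68.5 MHz and 102.1 MHz both map to 1.3 MHz.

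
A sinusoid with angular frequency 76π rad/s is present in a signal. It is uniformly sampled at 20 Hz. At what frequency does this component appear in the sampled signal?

ω = 76π rad/s → f = ω/(2π) = 38 Hz.
38 Hz mod fs = 18 Hz.
18 Hz > fs/2 = 10 Hz, folds to fs − 18 Hz = 2 Hz.

2 Hz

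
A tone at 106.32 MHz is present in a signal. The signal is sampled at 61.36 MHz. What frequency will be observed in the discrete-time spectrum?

16.4 MHz

106.32 MHz mod fs = 44.96 MHz.
44.96 MHz > fs/2 = 30.68 MHz, folds to fs − 44.96 MHz = 16.4 MHz.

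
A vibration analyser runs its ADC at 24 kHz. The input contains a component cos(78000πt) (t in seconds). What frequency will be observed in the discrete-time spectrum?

9 kHz

ω = 78000π rad/s → f = ω/(2π) = 39000 Hz = 39 kHz.
39 kHz mod fs = 15 kHz.
15 kHz > fs/2 = 12 kHz, folds to fs − 15 kHz = 9 kHz.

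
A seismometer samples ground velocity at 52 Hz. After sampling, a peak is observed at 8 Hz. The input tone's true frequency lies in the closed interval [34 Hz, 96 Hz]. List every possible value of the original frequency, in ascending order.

44 Hz, 60 Hz, 96 Hz

Frequencies that alias to 8 Hz are k·fs ± 8 Hz for integer k ≥ 0.
k=0: 8 Hz.
k=1: 44 Hz, 60 Hz.
k=2: 96 Hz, 112 Hz.
k=3: 148 Hz, 164 Hz.
Within [34 Hz, 96 Hz]: 44 Hz, 60 Hz, 96 Hz.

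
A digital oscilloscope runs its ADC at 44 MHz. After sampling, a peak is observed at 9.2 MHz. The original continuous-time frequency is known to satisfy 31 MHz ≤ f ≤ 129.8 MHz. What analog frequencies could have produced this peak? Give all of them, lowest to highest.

Frequencies that alias to 9.2 MHz are k·fs ± 9.2 MHz for integer k ≥ 0.
k=0: 9.2 MHz.
k=1: 34.8 MHz, 53.2 MHz.
k=2: 78.8 MHz, 97.2 MHz.
k=3: 122.8 MHz, 141.2 MHz.
k=4: 166.8 MHz, 185.2 MHz.
Within [31 MHz, 129.8 MHz]: 34.8 MHz, 53.2 MHz, 78.8 MHz, 97.2 MHz, 122.8 MHz.

34.8 MHz, 53.2 MHz, 78.8 MHz, 97.2 MHz, 122.8 MHz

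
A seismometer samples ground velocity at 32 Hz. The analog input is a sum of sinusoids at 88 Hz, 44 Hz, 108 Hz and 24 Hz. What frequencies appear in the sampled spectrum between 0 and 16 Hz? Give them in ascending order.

fs/2 = 16 Hz.
88 Hz mod fs = 24 Hz.
24 Hz > fs/2 = 16 Hz, folds to fs − 24 Hz = 8 Hz.
44 Hz mod fs = 12 Hz.
12 Hz ≤ fs/2 = 16 Hz, appears at 12 Hz.
108 Hz mod fs = 12 Hz.
12 Hz ≤ fs/2 = 16 Hz, appears at 12 Hz.
24 Hz > fs/2 = 16 Hz, folds to fs − 24 Hz = 8 Hz.
Distinct values: {8 Hz, 12 Hz}.

8 Hz, 12 Hz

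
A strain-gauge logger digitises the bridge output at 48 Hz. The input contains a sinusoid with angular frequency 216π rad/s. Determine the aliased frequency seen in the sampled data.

ω = 216π rad/s → f = ω/(2π) = 108 Hz.
108 Hz mod fs = 12 Hz.
12 Hz ≤ fs/2 = 24 Hz, appears at 12 Hz.

12 Hz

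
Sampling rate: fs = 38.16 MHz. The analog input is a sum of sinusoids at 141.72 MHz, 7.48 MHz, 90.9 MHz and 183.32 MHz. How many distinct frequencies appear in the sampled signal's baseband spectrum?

3

fs/2 = 19.08 MHz.
141.72 MHz mod fs = 27.24 MHz.
27.24 MHz > fs/2 = 19.08 MHz, folds to fs − 27.24 MHz = 10.92 MHz.
7.48 MHz ≤ fs/2 = 19.08 MHz, passes unchanged.
90.9 MHz mod fs = 14.58 MHz.
14.58 MHz ≤ fs/2 = 19.08 MHz, appears at 14.58 MHz.
183.32 MHz mod fs = 30.68 MHz.
30.68 MHz > fs/2 = 19.08 MHz, folds to fs − 30.68 MHz = 7.48 MHz.
Distinct values: {7.48 MHz, 10.92 MHz, 14.58 MHz} → 3.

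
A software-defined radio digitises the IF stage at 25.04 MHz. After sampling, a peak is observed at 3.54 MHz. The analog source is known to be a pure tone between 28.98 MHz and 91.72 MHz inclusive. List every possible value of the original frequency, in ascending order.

Frequencies that alias to 3.54 MHz are k·fs ± 3.54 MHz for integer k ≥ 0.
k=0: 3.54 MHz.
k=1: 21.5 MHz, 28.58 MHz.
k=2: 46.54 MHz, 53.62 MHz.
k=3: 71.58 MHz, 78.66 MHz.
k=4: 96.62 MHz, 103.7 MHz.
Within [28.98 MHz, 91.72 MHz]: 46.54 MHz, 53.62 MHz, 71.58 MHz, 78.66 MHz.

46.54 MHz, 53.62 MHz, 71.58 MHz, 78.66 MHz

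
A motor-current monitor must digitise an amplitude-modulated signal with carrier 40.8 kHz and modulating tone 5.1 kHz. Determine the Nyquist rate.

AM sidebands sit at fc ± fm = 35.7 kHz and 45.9 kHz.
Highest-frequency component: 45.9 kHz.
Nyquist rate = 2 × 45.9 kHz = 91.8 kHz.

91.8 kHz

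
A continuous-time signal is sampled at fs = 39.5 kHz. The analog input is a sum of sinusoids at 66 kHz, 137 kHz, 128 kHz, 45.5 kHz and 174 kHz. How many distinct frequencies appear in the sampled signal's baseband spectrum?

5

fs/2 = 19.75 kHz.
66 kHz mod fs = 26.5 kHz.
26.5 kHz > fs/2 = 19.75 kHz, folds to fs − 26.5 kHz = 13 kHz.
137 kHz mod fs = 18.5 kHz.
18.5 kHz ≤ fs/2 = 19.75 kHz, appears at 18.5 kHz.
128 kHz mod fs = 9.5 kHz.
9.5 kHz ≤ fs/2 = 19.75 kHz, appears at 9.5 kHz.
45.5 kHz mod fs = 6 kHz.
6 kHz ≤ fs/2 = 19.75 kHz, appears at 6 kHz.
174 kHz mod fs = 16 kHz.
16 kHz ≤ fs/2 = 19.75 kHz, appears at 16 kHz.
Distinct values: {6 kHz, 9.5 kHz, 13 kHz, 16 kHz, 18.5 kHz} → 5.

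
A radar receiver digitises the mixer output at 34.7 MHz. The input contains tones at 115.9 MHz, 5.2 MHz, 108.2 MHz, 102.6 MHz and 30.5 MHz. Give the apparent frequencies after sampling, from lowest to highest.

1.5 MHz, 4.1 MHz, 4.2 MHz, 5.2 MHz, 11.8 MHz

fs/2 = 17.35 MHz.
115.9 MHz mod fs = 11.8 MHz.
11.8 MHz ≤ fs/2 = 17.35 MHz, appears at 11.8 MHz.
5.2 MHz ≤ fs/2 = 17.35 MHz, passes unchanged.
108.2 MHz mod fs = 4.1 MHz.
4.1 MHz ≤ fs/2 = 17.35 MHz, appears at 4.1 MHz.
102.6 MHz mod fs = 33.2 MHz.
33.2 MHz > fs/2 = 17.35 MHz, folds to fs − 33.2 MHz = 1.5 MHz.
30.5 MHz > fs/2 = 17.35 MHz, folds to fs − 30.5 MHz = 4.2 MHz.
Distinct values: {1.5 MHz, 4.1 MHz, 4.2 MHz, 5.2 MHz, 11.8 MHz}.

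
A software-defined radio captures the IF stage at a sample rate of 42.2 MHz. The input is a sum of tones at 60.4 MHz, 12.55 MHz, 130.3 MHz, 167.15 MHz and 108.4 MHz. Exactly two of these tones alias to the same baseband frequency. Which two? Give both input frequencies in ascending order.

60.4 MHz, 108.4 MHz

fs/2 = 21.1 MHz.
60.4 MHz mod fs = 18.2 MHz.
18.2 MHz ≤ fs/2 = 21.1 MHz, appears at 18.2 MHz.
12.55 MHz ≤ fs/2 = 21.1 MHz, passes unchanged.
130.3 MHz mod fs = 3.7 MHz.
3.7 MHz ≤ fs/2 = 21.1 MHz, appears at 3.7 MHz.
167.15 MHz mod fs = 40.55 MHz.
40.55 MHz > fs/2 = 21.1 MHz, folds to fs − 40.55 MHz = 1.65 MHz.
108.4 MHz mod fs = 24 MHz.
24 MHz > fs/2 = 21.1 MHz, folds to fs − 24 MHz = 18.2 MHz.
60.4 MHz and 108.4 MHz both map to 18.2 MHz.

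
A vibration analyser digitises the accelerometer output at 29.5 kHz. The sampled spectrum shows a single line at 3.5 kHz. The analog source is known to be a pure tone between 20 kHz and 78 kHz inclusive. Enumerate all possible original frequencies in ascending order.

Frequencies that alias to 3.5 kHz are k·fs ± 3.5 kHz for integer k ≥ 0.
k=0: 3.5 kHz.
k=1: 26 kHz, 33 kHz.
k=2: 55.5 kHz, 62.5 kHz.
k=3: 85 kHz, 92 kHz.
Within [20 kHz, 78 kHz]: 26 kHz, 33 kHz, 55.5 kHz, 62.5 kHz.

26 kHz, 33 kHz, 55.5 kHz, 62.5 kHz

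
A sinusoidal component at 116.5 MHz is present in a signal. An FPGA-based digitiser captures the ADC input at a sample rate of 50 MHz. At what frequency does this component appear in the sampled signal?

16.5 MHz

116.5 MHz mod fs = 16.5 MHz.
16.5 MHz ≤ fs/2 = 25 MHz, appears at 16.5 MHz.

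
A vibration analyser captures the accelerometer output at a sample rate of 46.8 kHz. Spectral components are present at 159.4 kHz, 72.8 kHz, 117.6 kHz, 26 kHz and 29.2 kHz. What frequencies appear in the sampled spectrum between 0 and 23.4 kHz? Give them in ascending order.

fs/2 = 23.4 kHz.
159.4 kHz mod fs = 19 kHz.
19 kHz ≤ fs/2 = 23.4 kHz, appears at 19 kHz.
72.8 kHz mod fs = 26 kHz.
26 kHz > fs/2 = 23.4 kHz, folds to fs − 26 kHz = 20.8 kHz.
117.6 kHz mod fs = 24 kHz.
24 kHz > fs/2 = 23.4 kHz, folds to fs − 24 kHz = 22.8 kHz.
26 kHz > fs/2 = 23.4 kHz, folds to fs − 26 kHz = 20.8 kHz.
29.2 kHz > fs/2 = 23.4 kHz, folds to fs − 29.2 kHz = 17.6 kHz.
Distinct values: {17.6 kHz, 19 kHz, 20.8 kHz, 22.8 kHz}.

17.6 kHz, 19 kHz, 20.8 kHz, 22.8 kHz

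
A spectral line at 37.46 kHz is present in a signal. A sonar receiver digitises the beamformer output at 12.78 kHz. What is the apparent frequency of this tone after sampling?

37.46 kHz mod fs = 11.9 kHz.
11.9 kHz > fs/2 = 6.39 kHz, folds to fs − 11.9 kHz = 0.88 kHz.

0.88 kHz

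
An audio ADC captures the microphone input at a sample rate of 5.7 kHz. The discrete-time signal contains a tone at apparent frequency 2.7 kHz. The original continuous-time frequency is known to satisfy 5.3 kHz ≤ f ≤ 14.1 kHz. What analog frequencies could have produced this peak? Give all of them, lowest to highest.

8.4 kHz, 8.7 kHz, 14.1 kHz

Frequencies that alias to 2.7 kHz are k·fs ± 2.7 kHz for integer k ≥ 0.
k=0: 2.7 kHz.
k=1: 3 kHz, 8.4 kHz.
k=2: 8.7 kHz, 14.1 kHz.
k=3: 14.4 kHz, 19.8 kHz.
Within [5.3 kHz, 14.1 kHz]: 8.4 kHz, 8.7 kHz, 14.1 kHz.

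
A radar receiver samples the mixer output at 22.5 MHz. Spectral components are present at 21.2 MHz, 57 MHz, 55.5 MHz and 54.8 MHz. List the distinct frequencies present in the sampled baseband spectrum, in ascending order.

1.3 MHz, 9.8 MHz, 10.5 MHz

fs/2 = 11.25 MHz.
21.2 MHz > fs/2 = 11.25 MHz, folds to fs − 21.2 MHz = 1.3 MHz.
57 MHz mod fs = 12 MHz.
12 MHz > fs/2 = 11.25 MHz, folds to fs − 12 MHz = 10.5 MHz.
55.5 MHz mod fs = 10.5 MHz.
10.5 MHz ≤ fs/2 = 11.25 MHz, appears at 10.5 MHz.
54.8 MHz mod fs = 9.8 MHz.
9.8 MHz ≤ fs/2 = 11.25 MHz, appears at 9.8 MHz.
Distinct values: {1.3 MHz, 9.8 MHz, 10.5 MHz}.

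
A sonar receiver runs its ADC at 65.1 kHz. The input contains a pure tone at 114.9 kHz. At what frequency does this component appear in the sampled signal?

15.3 kHz

114.9 kHz mod fs = 49.8 kHz.
49.8 kHz > fs/2 = 32.55 kHz, folds to fs − 49.8 kHz = 15.3 kHz.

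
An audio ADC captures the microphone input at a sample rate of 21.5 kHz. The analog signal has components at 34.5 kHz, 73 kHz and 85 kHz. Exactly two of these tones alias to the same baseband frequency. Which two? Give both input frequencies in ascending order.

fs/2 = 10.75 kHz.
34.5 kHz mod fs = 13 kHz.
13 kHz > fs/2 = 10.75 kHz, folds to fs − 13 kHz = 8.5 kHz.
73 kHz mod fs = 8.5 kHz.
8.5 kHz ≤ fs/2 = 10.75 kHz, appears at 8.5 kHz.
85 kHz mod fs = 20.5 kHz.
20.5 kHz > fs/2 = 10.75 kHz, folds to fs − 20.5 kHz = 1 kHz.
34.5 kHz and 73 kHz both map to 8.5 kHz.

34.5 kHz, 73 kHz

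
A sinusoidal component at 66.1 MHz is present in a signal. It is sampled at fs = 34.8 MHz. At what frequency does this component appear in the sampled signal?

3.5 MHz

66.1 MHz mod fs = 31.3 MHz.
31.3 MHz > fs/2 = 17.4 MHz, folds to fs − 31.3 MHz = 3.5 MHz.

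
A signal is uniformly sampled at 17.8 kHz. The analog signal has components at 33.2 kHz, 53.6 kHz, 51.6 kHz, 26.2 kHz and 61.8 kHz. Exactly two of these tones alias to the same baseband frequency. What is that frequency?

fs/2 = 8.9 kHz.
33.2 kHz mod fs = 15.4 kHz.
15.4 kHz > fs/2 = 8.9 kHz, folds to fs − 15.4 kHz = 2.4 kHz.
53.6 kHz mod fs = 0.2 kHz.
0.2 kHz ≤ fs/2 = 8.9 kHz, appears at 0.2 kHz.
51.6 kHz mod fs = 16 kHz.
16 kHz > fs/2 = 8.9 kHz, folds to fs − 16 kHz = 1.8 kHz.
26.2 kHz mod fs = 8.4 kHz.
8.4 kHz ≤ fs/2 = 8.9 kHz, appears at 8.4 kHz.
61.8 kHz mod fs = 8.4 kHz.
8.4 kHz ≤ fs/2 = 8.9 kHz, appears at 8.4 kHz.
26.2 kHz and 61.8 kHz both map to 8.4 kHz.

8.4 kHz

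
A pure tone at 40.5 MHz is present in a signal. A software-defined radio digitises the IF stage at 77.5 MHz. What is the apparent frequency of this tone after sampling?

40.5 MHz > fs/2 = 38.75 MHz, folds to fs − 40.5 MHz = 37 MHz.

37 MHz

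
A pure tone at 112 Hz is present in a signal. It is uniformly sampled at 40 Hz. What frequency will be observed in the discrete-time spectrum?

8 Hz

112 Hz mod fs = 32 Hz.
32 Hz > fs/2 = 20 Hz, folds to fs − 32 Hz = 8 Hz.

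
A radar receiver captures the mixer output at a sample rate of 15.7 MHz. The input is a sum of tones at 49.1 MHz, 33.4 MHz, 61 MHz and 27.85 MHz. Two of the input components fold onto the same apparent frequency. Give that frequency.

2 MHz

fs/2 = 7.85 MHz.
49.1 MHz mod fs = 2 MHz.
2 MHz ≤ fs/2 = 7.85 MHz, appears at 2 MHz.
33.4 MHz mod fs = 2 MHz.
2 MHz ≤ fs/2 = 7.85 MHz, appears at 2 MHz.
61 MHz mod fs = 13.9 MHz.
13.9 MHz > fs/2 = 7.85 MHz, folds to fs − 13.9 MHz = 1.8 MHz.
27.85 MHz mod fs = 12.15 MHz.
12.15 MHz > fs/2 = 7.85 MHz, folds to fs − 12.15 MHz = 3.55 MHz.
33.4 MHz and 49.1 MHz both map to 2 MHz.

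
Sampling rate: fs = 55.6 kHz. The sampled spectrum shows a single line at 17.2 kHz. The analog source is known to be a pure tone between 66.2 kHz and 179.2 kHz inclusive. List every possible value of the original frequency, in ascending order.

72.8 kHz, 94 kHz, 128.4 kHz, 149.6 kHz

Frequencies that alias to 17.2 kHz are k·fs ± 17.2 kHz for integer k ≥ 0.
k=0: 17.2 kHz.
k=1: 38.4 kHz, 72.8 kHz.
k=2: 94 kHz, 128.4 kHz.
k=3: 149.6 kHz, 184 kHz.
k=4: 205.2 kHz, 239.6 kHz.
Within [66.2 kHz, 179.2 kHz]: 72.8 kHz, 94 kHz, 128.4 kHz, 149.6 kHz.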